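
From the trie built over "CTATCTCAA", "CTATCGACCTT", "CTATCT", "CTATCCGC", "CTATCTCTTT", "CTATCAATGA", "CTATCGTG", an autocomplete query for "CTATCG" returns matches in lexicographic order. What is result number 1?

CTATCGACCTT

Filter for "CTATCG…" and sort: "CTATCGACCTT", "CTATCGTG"
The 1st is CTATCGACCTT.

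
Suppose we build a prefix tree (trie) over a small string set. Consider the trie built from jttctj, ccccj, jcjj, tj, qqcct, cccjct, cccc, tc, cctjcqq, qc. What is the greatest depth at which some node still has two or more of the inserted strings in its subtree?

Look for the deepest trie node that still has at least two words in its subtree.
e.g. "cccc" and "ccccj" share the prefix "cccc" of length 4; no pair shares a longer one.
Longest shared-prefix length: 4

4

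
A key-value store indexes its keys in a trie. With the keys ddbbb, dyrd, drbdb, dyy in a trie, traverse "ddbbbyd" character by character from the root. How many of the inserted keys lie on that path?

Traverse "ddbbbyd" character by character; count nodes along the way that are marked as word ends.
Prefixes of the query that are stored words: "ddbbb"
Count: 1

1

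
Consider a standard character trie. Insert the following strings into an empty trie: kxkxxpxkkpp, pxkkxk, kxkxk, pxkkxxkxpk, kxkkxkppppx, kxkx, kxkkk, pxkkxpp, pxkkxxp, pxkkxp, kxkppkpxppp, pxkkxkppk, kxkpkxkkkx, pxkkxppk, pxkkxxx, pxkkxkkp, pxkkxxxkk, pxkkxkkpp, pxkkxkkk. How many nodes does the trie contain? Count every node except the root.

60

For each word, the new-node count is its length minus the longest prefix already in the trie:
  "kxkxxpxkkpp" → 11 new (k, x, k, x, x, p, x, k, k, p, p)
  "pxkkxk" → 6 new (p, x, k, k, x, k)
  "kxkxk" → prefix "kxkx" already present; 1 new (k)
  "pxkkxxkxpk" → prefix "pxkkx" already present; 5 new (x, k, x, p, k)
  "kxkkxkppppx" → prefix "kxk" already present; 8 new (k, x, k, p, p, p, p, x)
  "kxkx" → prefix "kxkx" already present; 0 new (none)
  "kxkkk" → prefix "kxkk" already present; 1 new (k)
  "pxkkxpp" → prefix "pxkkx" already present; 2 new (p, p)
  "pxkkxxp" → prefix "pxkkxx" already present; 1 new (p)
  "pxkkxp" → prefix "pxkkxp" already present; 0 new (none)
  "kxkppkpxppp" → prefix "kxk" already present; 8 new (p, p, k, p, x, p, p, p)
  "pxkkxkppk" → prefix "pxkkxk" already present; 3 new (p, p, k)
  "kxkpkxkkkx" → prefix "kxkp" already present; 6 new (k, x, k, k, k, x)
  "pxkkxppk" → prefix "pxkkxpp" already present; 1 new (k)
  "pxkkxxx" → prefix "pxkkxx" already present; 1 new (x)
  "pxkkxkkp" → prefix "pxkkxk" already present; 2 new (k, p)
  "pxkkxxxkk" → prefix "pxkkxxx" already present; 2 new (k, k)
  "pxkkxkkpp" → prefix "pxkkxkkp" already present; 1 new (p)
  "pxkkxkkk" → prefix "pxkkxkk" already present; 1 new (k)
Total nodes = 11 + 6 + 1 + 5 + 8 + 0 + 1 + 2 + 1 + 0 + 8 + 3 + 6 + 1 + 1 + 2 + 2 + 1 + 1 = 60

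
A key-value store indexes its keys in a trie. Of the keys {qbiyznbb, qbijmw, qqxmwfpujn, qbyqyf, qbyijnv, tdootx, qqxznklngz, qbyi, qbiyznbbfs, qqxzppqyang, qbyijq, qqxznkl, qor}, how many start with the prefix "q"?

Traverse to the node for "q", then collect every word in that subtree.
Matches: "qbijmw", "qbiyznbb", "qbiyznbbfs", "qbyi", "qbyijnv", "qbyijq", "qbyqyf", "qor", "qqxmwfpujn", "qqxznkl", "qqxznklngz", "qqxzppqyang"
Count: 12

12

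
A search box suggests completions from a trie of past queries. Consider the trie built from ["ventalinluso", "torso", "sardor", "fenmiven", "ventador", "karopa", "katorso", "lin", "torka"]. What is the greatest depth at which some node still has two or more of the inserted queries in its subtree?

The deepest shared node is where two words last agree before diverging.
"ventador" and "ventalinluso" agree on "venta" (5 characters) before diverging; nothing deeper is shared.
Longest shared-prefix length: 5

5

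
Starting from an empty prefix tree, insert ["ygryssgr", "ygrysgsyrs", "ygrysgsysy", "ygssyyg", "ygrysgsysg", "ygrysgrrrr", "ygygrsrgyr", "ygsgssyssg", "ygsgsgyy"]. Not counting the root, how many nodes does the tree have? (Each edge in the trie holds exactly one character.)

Count nodes per top-level branch (shared prefixes stored once):
  'y'-branch (ygrysgrrrr, ygrysgsyrs, ygrysgsysg, ygrysgsysy, ygryssgr, ygsgsgyy, ygsgssyssg, ygssyyg, ygygrsrgyr): 43 nodes
Sum: 43

43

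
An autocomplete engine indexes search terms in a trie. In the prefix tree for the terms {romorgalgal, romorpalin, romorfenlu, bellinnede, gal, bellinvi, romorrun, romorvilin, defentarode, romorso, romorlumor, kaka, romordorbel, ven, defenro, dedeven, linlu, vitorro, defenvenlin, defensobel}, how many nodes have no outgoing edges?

Leaves are exactly the stored words that no other stored word extends.
Those words: "bellinnede", "bellinvi", "dedeven", "defenro", "defensobel", "defentarode", "defenvenlin", "gal", "kaka", "linlu", "romordorbel", "romorfenlu", "romorgalgal", "romorlumor", "romorpalin", "romorrun", "romorso", "romorvilin", "ven", "vitorro"
Leaf count: 20

20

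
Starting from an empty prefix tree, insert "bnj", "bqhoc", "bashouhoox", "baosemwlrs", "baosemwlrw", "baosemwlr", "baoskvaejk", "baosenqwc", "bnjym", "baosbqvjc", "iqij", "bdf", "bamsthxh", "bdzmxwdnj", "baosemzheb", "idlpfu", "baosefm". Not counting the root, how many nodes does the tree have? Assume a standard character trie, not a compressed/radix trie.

Insert word by word; a character creates a node only if that edge doesn't already exist:
  "bnj" → 3 new (b, n, j)
  "bqhoc" → prefix "b" already present; 4 new (q, h, o, c)
  "bashouhoox" → prefix "b" already present; 9 new (a, s, h, o, u, h, o, o, x)
  "baosemwlrs" → prefix "ba" already present; 8 new (o, s, e, m, w, l, r, s)
  "baosemwlrw" → prefix "baosemwlr" already present; 1 new (w)
  "baosemwlr" → prefix "baosemwlr" already present; 0 new (none)
  "baoskvaejk" → prefix "baos" already present; 6 new (k, v, a, e, j, k)
  "baosenqwc" → prefix "baose" already present; 4 new (n, q, w, c)
  "bnjym" → prefix "bnj" already present; 2 new (y, m)
  "baosbqvjc" → prefix "baos" already present; 5 new (b, q, v, j, c)
  "iqij" → 4 new (i, q, i, j)
  "bdf" → prefix "b" already present; 2 new (d, f)
  "bamsthxh" → prefix "ba" already present; 6 new (m, s, t, h, x, h)
  "bdzmxwdnj" → prefix "bd" already present; 7 new (z, m, x, w, d, n, j)
  "baosemzheb" → prefix "baosem" already present; 4 new (z, h, e, b)
  "idlpfu" → prefix "i" already present; 5 new (d, l, p, f, u)
  "baosefm" → prefix "baose" already present; 2 new (f, m)
Total nodes = 3 + 4 + 9 + 8 + 1 + 0 + 6 + 4 + 2 + 5 + 4 + 2 + 6 + 7 + 4 + 5 + 2 = 72

72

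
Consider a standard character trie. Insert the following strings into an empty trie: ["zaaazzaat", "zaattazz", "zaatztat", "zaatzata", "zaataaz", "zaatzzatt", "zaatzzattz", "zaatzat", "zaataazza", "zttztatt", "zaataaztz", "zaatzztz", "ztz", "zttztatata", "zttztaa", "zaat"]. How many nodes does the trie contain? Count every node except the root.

Trace insertions, counting only characters that open a new branch:
  "zaaazzaat" → 9 new (z, a, a, a, z, z, a, a, t)
  "zaattazz" → prefix "zaa" already present; 5 new (t, t, a, z, z)
  "zaatztat" → prefix "zaat" already present; 4 new (z, t, a, t)
  "zaatzata" → prefix "zaatz" already present; 3 new (a, t, a)
  "zaataaz" → prefix "zaat" already present; 3 new (a, a, z)
  "zaatzzatt" → prefix "zaatz" already present; 4 new (z, a, t, t)
  "zaatzzattz" → prefix "zaatzzatt" already present; 1 new (z)
  "zaatzat" → prefix "zaatzat" already present; 0 new (none)
  "zaataazza" → prefix "zaataaz" already present; 2 new (z, a)
  "zttztatt" → prefix "z" already present; 7 new (t, t, z, t, a, t, t)
  "zaataaztz" → prefix "zaataaz" already present; 2 new (t, z)
  "zaatzztz" → prefix "zaatzz" already present; 2 new (t, z)
  "ztz" → prefix "zt" already present; 1 new (z)
  "zttztatata" → prefix "zttztat" already present; 3 new (a, t, a)
  "zttztaa" → prefix "zttzta" already present; 1 new (a)
  "zaat" → prefix "zaat" already present; 0 new (none)
Total nodes = 9 + 5 + 4 + 3 + 3 + 4 + 1 + 0 + 2 + 7 + 2 + 2 + 1 + 3 + 1 + 0 = 47

47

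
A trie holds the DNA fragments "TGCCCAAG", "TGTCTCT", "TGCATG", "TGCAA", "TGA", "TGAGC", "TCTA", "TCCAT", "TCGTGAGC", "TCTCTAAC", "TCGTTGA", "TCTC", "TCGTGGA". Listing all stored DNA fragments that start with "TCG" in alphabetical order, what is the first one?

Words with prefix "TCG", in lexicographic order: "TCGTGAGC", "TCGTGGA", "TCGTTGA"
The 1st is TCGTGAGC.

TCGTGAGC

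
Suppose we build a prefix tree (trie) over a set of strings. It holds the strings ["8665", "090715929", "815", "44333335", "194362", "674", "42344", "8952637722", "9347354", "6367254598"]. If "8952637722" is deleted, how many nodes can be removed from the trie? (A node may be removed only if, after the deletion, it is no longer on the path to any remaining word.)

9

A node on "8952637722"'s path can go only if nothing else ends at it or branches off below it.
The suffix "952637722" (9 nodes) is used only by "8952637722"; the node for "8" still has the child "6", so pruning stops there.
Nodes removed: 9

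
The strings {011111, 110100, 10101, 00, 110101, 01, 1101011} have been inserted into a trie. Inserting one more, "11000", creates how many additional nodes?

2

Walking "11000" from the root, the first 3 characters ("110") follow existing edges; "0" is the first miss.
New nodes needed: |"11000"| − 3 = 5 − 3 = 2.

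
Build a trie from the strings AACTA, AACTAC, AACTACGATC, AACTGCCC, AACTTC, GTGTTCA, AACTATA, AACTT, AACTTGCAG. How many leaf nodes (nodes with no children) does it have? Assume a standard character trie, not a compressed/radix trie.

6

A leaf is a node with no children — equivalently, the end of a word that is not a proper prefix of any other stored word.
Those words: "AACTACGATC", "AACTATA", "AACTGCCC", "AACTTC", "AACTTGCAG", "GTGTTCA"
Leaf count: 6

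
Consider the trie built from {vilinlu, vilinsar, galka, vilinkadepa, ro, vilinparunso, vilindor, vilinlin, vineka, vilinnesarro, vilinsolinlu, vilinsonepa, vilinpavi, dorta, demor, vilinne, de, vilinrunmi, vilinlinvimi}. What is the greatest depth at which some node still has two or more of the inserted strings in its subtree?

8

Look for the deepest trie node that still has at least two words in its subtree.
e.g. "vilinlin" and "vilinlinvimi" share the prefix "vilinlin" of length 8; no pair shares a longer one.
Longest shared-prefix length: 8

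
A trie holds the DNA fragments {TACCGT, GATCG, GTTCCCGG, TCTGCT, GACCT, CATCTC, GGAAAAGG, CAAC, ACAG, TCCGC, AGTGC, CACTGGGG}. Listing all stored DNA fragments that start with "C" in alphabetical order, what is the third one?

CATCTC

DFS of the "C" subtree visits, in order: "CAAC", "CACTGGGG", "CATCTC"
The 3rd is CATCTC.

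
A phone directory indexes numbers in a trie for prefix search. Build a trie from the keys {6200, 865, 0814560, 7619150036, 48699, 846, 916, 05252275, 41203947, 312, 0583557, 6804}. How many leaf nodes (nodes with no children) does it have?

A leaf is a node with no children — equivalently, the end of a word that is not a proper prefix of any other stored word.
Those words: "05252275", "0583557", "0814560", "312", "41203947", "48699", "6200", "6804", "7619150036", "846", "865", "916"
Leaf count: 12

12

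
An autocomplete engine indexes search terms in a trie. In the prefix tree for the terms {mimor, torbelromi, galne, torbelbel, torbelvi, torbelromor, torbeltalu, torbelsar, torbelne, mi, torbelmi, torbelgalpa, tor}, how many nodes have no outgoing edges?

11

Leaves are exactly the stored words that no other stored word extends.
Those words: "galne", "mimor", "torbelbel", "torbelgalpa", "torbelmi", "torbelne", "torbelromi", "torbelromor", "torbelsar", "torbeltalu", "torbelvi"
Leaf count: 11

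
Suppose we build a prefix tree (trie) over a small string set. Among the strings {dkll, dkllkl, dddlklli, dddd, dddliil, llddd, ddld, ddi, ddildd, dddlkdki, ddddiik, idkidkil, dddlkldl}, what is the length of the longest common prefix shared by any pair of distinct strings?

6

Look for the deepest trie node that still has at least two words in its subtree.
"dddlkldl" and "dddlklli" agree on "dddlkl" (6 characters) before diverging; nothing deeper is shared.
Longest shared-prefix length: 6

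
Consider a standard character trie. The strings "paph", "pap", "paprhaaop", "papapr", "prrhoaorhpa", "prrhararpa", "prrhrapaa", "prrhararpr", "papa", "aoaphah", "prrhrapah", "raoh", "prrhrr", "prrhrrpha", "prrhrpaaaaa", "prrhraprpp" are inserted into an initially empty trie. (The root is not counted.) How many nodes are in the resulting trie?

Count nodes per top-level branch (shared prefixes stored once):
  'a'-branch (aoaphah): 7 nodes
  'p'-branch (pap, papa, papapr, paph, paprhaaop, prrhararpa, prrhararpr, prrhoaorhpa, prrhrapaa, prrhrapah, prrhraprpp, prrhrpaaaaa, prrhrr, prrhrrpha): 49 nodes
  'r'-branch (raoh): 4 nodes
Sum: 60

60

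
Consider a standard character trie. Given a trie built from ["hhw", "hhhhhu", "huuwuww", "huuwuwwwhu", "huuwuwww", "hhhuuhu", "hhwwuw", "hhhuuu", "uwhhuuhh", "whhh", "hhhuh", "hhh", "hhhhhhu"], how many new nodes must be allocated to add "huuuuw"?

3

Walking "huuuuw" from the root, the first 3 characters ("huu") follow existing edges; "u" is the first miss.
New nodes needed: |"huuuuw"| − 3 = 6 − 3 = 3.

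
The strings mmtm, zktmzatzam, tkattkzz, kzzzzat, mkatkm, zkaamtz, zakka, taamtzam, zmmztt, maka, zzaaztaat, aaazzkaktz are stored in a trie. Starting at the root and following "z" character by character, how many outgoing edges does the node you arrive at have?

The children of the "z" node are the distinct next characters among strings starting with "z".
Characters that immediately follow "z" among the stored strings: {a, k, m, z}.
That node has 4 child edges.

4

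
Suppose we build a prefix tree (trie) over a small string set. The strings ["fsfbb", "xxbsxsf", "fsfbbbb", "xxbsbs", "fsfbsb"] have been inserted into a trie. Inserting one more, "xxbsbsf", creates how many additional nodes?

1

The longest prefix of "xxbsbsf" already in the trie is "xxbsbs" (length 6).
New nodes needed: |"xxbsbsf"| − 6 = 7 − 6 = 1.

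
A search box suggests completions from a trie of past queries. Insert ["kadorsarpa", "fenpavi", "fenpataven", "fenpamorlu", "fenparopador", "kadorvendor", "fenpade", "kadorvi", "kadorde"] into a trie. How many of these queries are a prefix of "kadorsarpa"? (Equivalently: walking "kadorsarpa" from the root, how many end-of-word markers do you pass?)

Walk "kadorsarpa" from the root; an end-of-word marker is hit whenever a stored word is a prefix of "kadorsarpa".
Prefixes of the query that are stored words: "kadorsarpa"
Count: 1

1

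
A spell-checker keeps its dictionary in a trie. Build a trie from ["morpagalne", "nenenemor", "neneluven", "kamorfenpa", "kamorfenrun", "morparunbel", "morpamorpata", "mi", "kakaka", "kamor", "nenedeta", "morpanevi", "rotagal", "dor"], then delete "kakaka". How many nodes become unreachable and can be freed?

4

After clearing the end-marker at "kakaka", prune upward until reaching a node still needed by another word.
The suffix "kaka" (4 nodes) is used only by "kakaka"; the node for "ka" still has the child "m", so pruning stops there.
Nodes removed: 4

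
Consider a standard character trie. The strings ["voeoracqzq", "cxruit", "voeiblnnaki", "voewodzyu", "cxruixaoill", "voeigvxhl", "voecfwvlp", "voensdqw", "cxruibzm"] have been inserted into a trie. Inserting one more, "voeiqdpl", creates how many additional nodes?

4

The longest prefix of "voeiqdpl" already in the trie is "voei" (length 4).
New nodes needed: |"voeiqdpl"| − 4 = 8 − 4 = 4.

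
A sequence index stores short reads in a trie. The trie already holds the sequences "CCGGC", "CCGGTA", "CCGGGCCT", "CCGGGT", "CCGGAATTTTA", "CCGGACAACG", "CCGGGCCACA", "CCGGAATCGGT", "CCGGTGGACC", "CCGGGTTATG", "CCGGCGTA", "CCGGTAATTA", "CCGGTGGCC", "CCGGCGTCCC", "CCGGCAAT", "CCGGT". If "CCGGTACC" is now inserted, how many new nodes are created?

The longest prefix of "CCGGTACC" already in the trie is "CCGGTA" (length 6).
So 8 − 6 = 2 new nodes.

2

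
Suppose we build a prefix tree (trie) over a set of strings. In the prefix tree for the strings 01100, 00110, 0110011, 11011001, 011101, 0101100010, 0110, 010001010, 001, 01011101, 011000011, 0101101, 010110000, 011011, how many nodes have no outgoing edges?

11

A leaf is a node with no children — equivalently, the end of a word that is not a proper prefix of any other stored word.
Those words: "00110", "010001010", "010110000", "0101100010", "0101101", "01011101", "011000011", "0110011", "011011", "011101", "11011001"
Leaf count: 11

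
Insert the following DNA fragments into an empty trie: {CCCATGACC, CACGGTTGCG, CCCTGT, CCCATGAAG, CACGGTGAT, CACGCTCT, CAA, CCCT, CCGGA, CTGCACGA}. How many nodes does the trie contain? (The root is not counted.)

41

For each word, the new-node count is its length minus the longest prefix already in the trie:
  "CCCATGACC" → 9 new (C, C, C, A, T, G, A, C, C)
  "CACGGTTGCG" → prefix "C" already present; 9 new (A, C, G, G, T, T, G, C, G)
  "CCCTGT" → prefix "CCC" already present; 3 new (T, G, T)
  "CCCATGAAG" → prefix "CCCATGA" already present; 2 new (A, G)
  "CACGGTGAT" → prefix "CACGGT" already present; 3 new (G, A, T)
  "CACGCTCT" → prefix "CACG" already present; 4 new (C, T, C, T)
  "CAA" → prefix "CA" already present; 1 new (A)
  "CCCT" → prefix "CCCT" already present; 0 new (none)
  "CCGGA" → prefix "CC" already present; 3 new (G, G, A)
  "CTGCACGA" → prefix "C" already present; 7 new (T, G, C, A, C, G, A)
Total nodes = 9 + 9 + 3 + 2 + 3 + 4 + 1 + 0 + 3 + 7 = 41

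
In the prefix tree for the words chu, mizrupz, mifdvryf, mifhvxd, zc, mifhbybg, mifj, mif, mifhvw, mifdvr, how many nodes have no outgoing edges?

A leaf is a node with no children — equivalently, the end of a word that is not a proper prefix of any other stored word.
Those words: "chu", "mifdvryf", "mifhbybg", "mifhvw", "mifhvxd", "mifj", "mizrupz", "zc"
Leaf count: 8

8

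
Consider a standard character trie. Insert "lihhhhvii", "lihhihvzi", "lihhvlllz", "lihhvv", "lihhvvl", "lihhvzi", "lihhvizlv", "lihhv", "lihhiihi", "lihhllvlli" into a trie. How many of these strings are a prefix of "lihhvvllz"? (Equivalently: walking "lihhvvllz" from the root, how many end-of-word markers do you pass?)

3

Walk "lihhvvllz" from the root; an end-of-word marker is hit whenever a stored word is a prefix of "lihhvvllz".
Prefixes of the query that are stored words: "lihhv", "lihhvv", "lihhvvl"
Count: 3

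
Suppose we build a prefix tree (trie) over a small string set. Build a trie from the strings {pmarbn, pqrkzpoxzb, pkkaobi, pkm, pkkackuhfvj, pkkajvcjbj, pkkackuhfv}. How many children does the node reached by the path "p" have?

The children of the "p" node are the distinct next characters among strings starting with "p".
Distinct next characters after "p": k, m, q.
That node has 3 child edges.

3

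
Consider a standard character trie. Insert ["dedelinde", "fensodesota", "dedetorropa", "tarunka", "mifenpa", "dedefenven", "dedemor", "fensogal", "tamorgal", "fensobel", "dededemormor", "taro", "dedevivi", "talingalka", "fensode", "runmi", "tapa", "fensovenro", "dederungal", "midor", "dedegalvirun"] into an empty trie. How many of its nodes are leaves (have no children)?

A leaf is a node with no children — equivalently, the end of a word that is not a proper prefix of any other stored word.
Those words: "dededemormor", "dedefenven", "dedegalvirun", "dedelinde", "dedemor", "dederungal", "dedetorropa", "dedevivi", "fensobel", "fensodesota", "fensogal", "fensovenro", "midor", "mifenpa", "runmi", "talingalka", "tamorgal", "tapa", "taro", "tarunka"
Leaf count: 20

20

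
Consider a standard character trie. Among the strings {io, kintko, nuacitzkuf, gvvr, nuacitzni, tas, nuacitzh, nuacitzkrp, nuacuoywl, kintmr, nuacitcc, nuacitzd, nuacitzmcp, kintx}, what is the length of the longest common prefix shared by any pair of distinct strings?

The deepest shared node is where two words last agree before diverging.
e.g. "nuacitzkrp" and "nuacitzkuf" share the prefix "nuacitzk" of length 8; no pair shares a longer one.
Longest shared-prefix length: 8

8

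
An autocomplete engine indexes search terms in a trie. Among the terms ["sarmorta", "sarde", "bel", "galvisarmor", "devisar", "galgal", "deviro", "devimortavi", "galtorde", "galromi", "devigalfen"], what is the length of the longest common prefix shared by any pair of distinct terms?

4

The deepest shared node is where two words last agree before diverging.
e.g. "devigalfen" and "devimortavi" share the prefix "devi" of length 4; no pair shares a longer one.
Longest shared-prefix length: 4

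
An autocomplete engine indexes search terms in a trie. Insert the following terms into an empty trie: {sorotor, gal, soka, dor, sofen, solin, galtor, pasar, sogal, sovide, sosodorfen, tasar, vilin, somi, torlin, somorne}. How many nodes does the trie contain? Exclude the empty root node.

Insert word by word; a character creates a node only if that edge doesn't already exist:
  "sorotor" → 7 new (s, o, r, o, t, o, r)
  "gal" → 3 new (g, a, l)
  "soka" → prefix "so" already present; 2 new (k, a)
  "dor" → 3 new (d, o, r)
  "sofen" → prefix "so" already present; 3 new (f, e, n)
  "solin" → prefix "so" already present; 3 new (l, i, n)
  "galtor" → prefix "gal" already present; 3 new (t, o, r)
  "pasar" → 5 new (p, a, s, a, r)
  "sogal" → prefix "so" already present; 3 new (g, a, l)
  "sovide" → prefix "so" already present; 4 new (v, i, d, e)
  "sosodorfen" → prefix "so" already present; 8 new (s, o, d, o, r, f, e, n)
  "tasar" → 5 new (t, a, s, a, r)
  "vilin" → 5 new (v, i, l, i, n)
  "somi" → prefix "so" already present; 2 new (m, i)
  "torlin" → prefix "t" already present; 5 new (o, r, l, i, n)
  "somorne" → prefix "som" already present; 4 new (o, r, n, e)
Total nodes = 7 + 3 + 2 + 3 + 3 + 3 + 3 + 5 + 3 + 4 + 8 + 5 + 5 + 2 + 5 + 4 = 65

65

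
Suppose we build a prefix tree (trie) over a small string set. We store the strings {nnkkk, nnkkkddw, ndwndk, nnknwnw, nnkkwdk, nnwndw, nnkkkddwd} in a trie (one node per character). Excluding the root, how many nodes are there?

25

Count nodes per top-level branch (shared prefixes stored once):
  'n'-branch (ndwndk, nnkkk, nnkkkddw, nnkkkddwd, nnkkwdk, nnknwnw, nnwndw): 25 nodes
Sum: 25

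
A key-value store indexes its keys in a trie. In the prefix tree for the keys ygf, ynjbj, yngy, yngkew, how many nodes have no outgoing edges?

4

A leaf is a node with no children — equivalently, the end of a word that is not a proper prefix of any other stored word.
Those words: "ygf", "yngkew", "yngy", "ynjbj"
Leaf count: 4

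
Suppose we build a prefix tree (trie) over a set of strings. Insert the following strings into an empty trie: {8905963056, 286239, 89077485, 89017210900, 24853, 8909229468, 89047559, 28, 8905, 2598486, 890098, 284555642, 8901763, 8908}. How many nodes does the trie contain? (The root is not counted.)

64

Insert word by word; a character creates a node only if that edge doesn't already exist:
  "8905963056" → 10 new (8, 9, 0, 5, 9, 6, 3, 0, 5, 6)
  "286239" → 6 new (2, 8, 6, 2, 3, 9)
  "89077485" → prefix "890" already present; 5 new (7, 7, 4, 8, 5)
  "89017210900" → prefix "890" already present; 8 new (1, 7, 2, 1, 0, 9, 0, 0)
  "24853" → prefix "2" already present; 4 new (4, 8, 5, 3)
  "8909229468" → prefix "890" already present; 7 new (9, 2, 2, 9, 4, 6, 8)
  "89047559" → prefix "890" already present; 5 new (4, 7, 5, 5, 9)
  "28" → prefix "28" already present; 0 new (none)
  "8905" → prefix "8905" already present; 0 new (none)
  "2598486" → prefix "2" already present; 6 new (5, 9, 8, 4, 8, 6)
  "890098" → prefix "890" already present; 3 new (0, 9, 8)
  "284555642" → prefix "28" already present; 7 new (4, 5, 5, 5, 6, 4, 2)
  "8901763" → prefix "89017" already present; 2 new (6, 3)
  "8908" → prefix "890" already present; 1 new (8)
Total nodes = 10 + 6 + 5 + 8 + 4 + 7 + 5 + 0 + 0 + 6 + 3 + 7 + 2 + 1 = 64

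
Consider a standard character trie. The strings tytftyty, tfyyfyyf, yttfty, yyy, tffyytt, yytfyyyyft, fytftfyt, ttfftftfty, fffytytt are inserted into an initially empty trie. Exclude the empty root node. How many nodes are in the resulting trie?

Trace insertions, counting only characters that open a new branch:
  "tytftyty" → 8 new (t, y, t, f, t, y, t, y)
  "tfyyfyyf" → prefix "t" already present; 7 new (f, y, y, f, y, y, f)
  "yttfty" → 6 new (y, t, t, f, t, y)
  "yyy" → prefix "y" already present; 2 new (y, y)
  "tffyytt" → prefix "tf" already present; 5 new (f, y, y, t, t)
  "yytfyyyyft" → prefix "yy" already present; 8 new (t, f, y, y, y, y, f, t)
  "fytftfyt" → 8 new (f, y, t, f, t, f, y, t)
  "ttfftftfty" → prefix "t" already present; 9 new (t, f, f, t, f, t, f, t, y)
  "fffytytt" → prefix "f" already present; 7 new (f, f, y, t, y, t, t)
Total nodes = 8 + 7 + 6 + 2 + 5 + 8 + 8 + 9 + 7 = 60

60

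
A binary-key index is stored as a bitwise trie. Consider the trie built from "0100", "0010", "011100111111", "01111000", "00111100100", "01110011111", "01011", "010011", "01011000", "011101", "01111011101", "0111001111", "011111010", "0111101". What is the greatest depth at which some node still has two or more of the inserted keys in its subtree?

11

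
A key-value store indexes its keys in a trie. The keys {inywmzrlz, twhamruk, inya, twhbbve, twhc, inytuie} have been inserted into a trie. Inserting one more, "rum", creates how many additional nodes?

3

"rum" shares no prefix with any stored word, so all 3 characters open new nodes.
3 − 0 = 3 new nodes.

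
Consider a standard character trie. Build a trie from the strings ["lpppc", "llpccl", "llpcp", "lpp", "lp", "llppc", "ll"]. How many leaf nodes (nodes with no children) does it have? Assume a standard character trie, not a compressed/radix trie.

4

A leaf is a node with no children — equivalently, the end of a word that is not a proper prefix of any other stored word.
Those words: "llpccl", "llpcp", "llppc", "lpppc"
Leaf count: 4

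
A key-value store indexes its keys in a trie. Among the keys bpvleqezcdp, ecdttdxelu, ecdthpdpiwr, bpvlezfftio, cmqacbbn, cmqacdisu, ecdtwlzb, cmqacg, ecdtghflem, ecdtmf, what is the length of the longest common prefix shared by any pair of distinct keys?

5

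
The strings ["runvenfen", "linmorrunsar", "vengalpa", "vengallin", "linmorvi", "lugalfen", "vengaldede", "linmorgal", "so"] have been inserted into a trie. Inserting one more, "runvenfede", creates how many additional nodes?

2

The longest prefix of "runvenfede" already in the trie is "runvenfe" (length 8).
New nodes needed: |"runvenfede"| − 8 = 10 − 8 = 2.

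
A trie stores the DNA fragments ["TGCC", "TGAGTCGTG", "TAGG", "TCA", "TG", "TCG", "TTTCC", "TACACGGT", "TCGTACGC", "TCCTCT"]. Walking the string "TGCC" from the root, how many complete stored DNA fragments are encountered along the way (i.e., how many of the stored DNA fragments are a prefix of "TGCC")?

Check each prefix of "TGCC" against the stored set — each match is an end-marker on the path.
Prefixes of the query that are stored words: "TG", "TGCC"
Count: 2

2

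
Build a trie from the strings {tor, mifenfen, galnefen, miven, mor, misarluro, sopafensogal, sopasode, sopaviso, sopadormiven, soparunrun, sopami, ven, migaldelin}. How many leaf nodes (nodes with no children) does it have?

Leaves are exactly the stored words that no other stored word extends.
Those words: "galnefen", "mifenfen", "migaldelin", "misarluro", "miven", "mor", "sopadormiven", "sopafensogal", "sopami", "soparunrun", "sopasode", "sopaviso", "tor", "ven"
Leaf count: 14

14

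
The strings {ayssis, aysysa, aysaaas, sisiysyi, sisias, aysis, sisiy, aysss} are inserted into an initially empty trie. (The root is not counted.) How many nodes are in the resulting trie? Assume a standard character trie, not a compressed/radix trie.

Trace insertions, counting only characters that open a new branch:
  "ayssis" → 6 new (a, y, s, s, i, s)
  "aysysa" → prefix "ays" already present; 3 new (y, s, a)
  "aysaaas" → prefix "ays" already present; 4 new (a, a, a, s)
  "sisiysyi" → 8 new (s, i, s, i, y, s, y, i)
  "sisias" → prefix "sisi" already present; 2 new (a, s)
  "aysis" → prefix "ays" already present; 2 new (i, s)
  "sisiy" → prefix "sisiy" already present; 0 new (none)
  "aysss" → prefix "ayss" already present; 1 new (s)
Total nodes = 6 + 3 + 4 + 8 + 2 + 2 + 0 + 1 = 26

26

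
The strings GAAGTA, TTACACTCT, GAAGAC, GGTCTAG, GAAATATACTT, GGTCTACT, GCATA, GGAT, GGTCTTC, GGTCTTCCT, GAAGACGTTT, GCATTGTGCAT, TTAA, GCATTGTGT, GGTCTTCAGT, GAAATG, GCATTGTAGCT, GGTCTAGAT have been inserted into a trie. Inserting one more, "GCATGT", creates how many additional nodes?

"GCAT" is already a path in the trie; the remaining "GT" must be added.
New nodes needed: |"GCATGT"| − 4 = 6 − 4 = 2.

2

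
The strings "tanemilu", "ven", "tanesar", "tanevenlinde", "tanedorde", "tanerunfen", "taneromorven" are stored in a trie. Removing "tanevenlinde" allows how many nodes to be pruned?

8

Walk "tanevenlinde" from the leaf back toward the root, removing each node that no remaining word uses.
The suffix "venlinde" (8 nodes) is used only by "tanevenlinde"; the node for "tane" still has the child "m", so pruning stops there.
Nodes removed: 8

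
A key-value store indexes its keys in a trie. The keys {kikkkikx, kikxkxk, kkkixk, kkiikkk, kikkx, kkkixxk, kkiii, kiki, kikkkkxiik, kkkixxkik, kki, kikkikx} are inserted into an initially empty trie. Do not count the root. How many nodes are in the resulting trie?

Trace insertions, counting only characters that open a new branch:
  "kikkkikx" → 8 new (k, i, k, k, k, i, k, x)
  "kikxkxk" → prefix "kik" already present; 4 new (x, k, x, k)
  "kkkixk" → prefix "k" already present; 5 new (k, k, i, x, k)
  "kkiikkk" → prefix "kk" already present; 5 new (i, i, k, k, k)
  "kikkx" → prefix "kikk" already present; 1 new (x)
  "kkkixxk" → prefix "kkkix" already present; 2 new (x, k)
  "kkiii" → prefix "kkii" already present; 1 new (i)
  "kiki" → prefix "kik" already present; 1 new (i)
  "kikkkkxiik" → prefix "kikkk" already present; 5 new (k, x, i, i, k)
  "kkkixxkik" → prefix "kkkixxk" already present; 2 new (i, k)
  "kki" → prefix "kki" already present; 0 new (none)
  "kikkikx" → prefix "kikk" already present; 3 new (i, k, x)
Total nodes = 8 + 4 + 5 + 5 + 1 + 2 + 1 + 1 + 5 + 2 + 0 + 3 = 37

37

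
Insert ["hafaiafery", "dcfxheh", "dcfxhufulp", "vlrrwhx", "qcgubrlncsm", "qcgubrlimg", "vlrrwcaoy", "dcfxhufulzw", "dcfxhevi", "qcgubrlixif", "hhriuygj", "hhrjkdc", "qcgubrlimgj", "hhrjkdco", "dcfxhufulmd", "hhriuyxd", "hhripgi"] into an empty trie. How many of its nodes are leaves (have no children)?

15

Leaves are exactly the stored words that no other stored word extends.
Those words: "dcfxheh", "dcfxhevi", "dcfxhufulmd", "dcfxhufulp", "dcfxhufulzw", "hafaiafery", "hhripgi", "hhriuygj", "hhriuyxd", "hhrjkdco", "qcgubrlimgj", "qcgubrlixif", "qcgubrlncsm", "vlrrwcaoy", "vlrrwhx"
Leaf count: 15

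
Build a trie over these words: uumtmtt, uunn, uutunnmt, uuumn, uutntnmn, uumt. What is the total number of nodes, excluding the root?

For each word, the new-node count is its length minus the longest prefix already in the trie:
  "uumtmtt" → 7 new (u, u, m, t, m, t, t)
  "uunn" → prefix "uu" already present; 2 new (n, n)
  "uutunnmt" → prefix "uu" already present; 6 new (t, u, n, n, m, t)
  "uuumn" → prefix "uu" already present; 3 new (u, m, n)
  "uutntnmn" → prefix "uut" already present; 5 new (n, t, n, m, n)
  "uumt" → prefix "uumt" already present; 0 new (none)
Total nodes = 7 + 2 + 6 + 3 + 5 + 0 = 23

23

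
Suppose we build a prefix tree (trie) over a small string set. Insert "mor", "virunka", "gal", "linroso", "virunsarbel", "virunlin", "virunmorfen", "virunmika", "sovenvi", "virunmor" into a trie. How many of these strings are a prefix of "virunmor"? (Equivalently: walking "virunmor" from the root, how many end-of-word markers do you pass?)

1

Traverse "virunmor" character by character; count nodes along the way that are marked as word ends.
Prefixes of the query that are stored words: "virunmor"
Count: 1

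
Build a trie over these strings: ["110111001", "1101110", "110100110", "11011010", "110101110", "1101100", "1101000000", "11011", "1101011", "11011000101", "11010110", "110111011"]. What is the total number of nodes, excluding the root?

33

Insert word by word; a character creates a node only if that edge doesn't already exist:
  "110111001" → 9 new (1, 1, 0, 1, 1, 1, 0, 0, 1)
  "1101110" → prefix "1101110" already present; 0 new (none)
  "110100110" → prefix "1101" already present; 5 new (0, 0, 1, 1, 0)
  "11011010" → prefix "11011" already present; 3 new (0, 1, 0)
  "110101110" → prefix "11010" already present; 4 new (1, 1, 1, 0)
  "1101100" → prefix "110110" already present; 1 new (0)
  "1101000000" → prefix "110100" already present; 4 new (0, 0, 0, 0)
  "11011" → prefix "11011" already present; 0 new (none)
  "1101011" → prefix "1101011" already present; 0 new (none)
  "11011000101" → prefix "1101100" already present; 4 new (0, 1, 0, 1)
  "11010110" → prefix "1101011" already present; 1 new (0)
  "110111011" → prefix "1101110" already present; 2 new (1, 1)
Total nodes = 9 + 0 + 5 + 3 + 4 + 1 + 4 + 0 + 0 + 4 + 1 + 2 = 33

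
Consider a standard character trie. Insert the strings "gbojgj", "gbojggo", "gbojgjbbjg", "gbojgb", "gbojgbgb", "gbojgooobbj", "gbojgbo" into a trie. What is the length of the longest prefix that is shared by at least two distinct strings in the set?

Look for the deepest trie node that still has at least two words in its subtree.
"gbojgb" and "gbojgbgb" agree on "gbojgb" (6 characters) before diverging; nothing deeper is shared.
Longest shared-prefix length: 6

6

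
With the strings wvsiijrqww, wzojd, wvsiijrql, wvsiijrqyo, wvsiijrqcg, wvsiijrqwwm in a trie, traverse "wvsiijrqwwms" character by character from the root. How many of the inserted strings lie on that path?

2

Check each prefix of "wvsiijrqwwms" against the stored set — each match is an end-marker on the path.
Prefixes of the query that are stored words: "wvsiijrqww", "wvsiijrqwwm"
Count: 2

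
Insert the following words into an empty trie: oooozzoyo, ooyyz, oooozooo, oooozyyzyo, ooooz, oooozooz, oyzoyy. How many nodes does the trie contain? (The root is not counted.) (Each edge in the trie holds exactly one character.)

26

Count nodes per top-level branch (shared prefixes stored once):
  'o'-branch (ooooz, oooozooo, oooozooz, oooozyyzyo, oooozzoyo, ooyyz, oyzoyy): 26 nodes
Sum: 26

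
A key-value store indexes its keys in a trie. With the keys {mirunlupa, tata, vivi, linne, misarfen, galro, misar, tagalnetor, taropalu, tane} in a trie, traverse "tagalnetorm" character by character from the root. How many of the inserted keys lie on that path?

1

Walk "tagalnetorm" from the root; an end-of-word marker is hit whenever a stored word is a prefix of "tagalnetorm".
Prefixes of the query that are stored words: "tagalnetor"
Count: 1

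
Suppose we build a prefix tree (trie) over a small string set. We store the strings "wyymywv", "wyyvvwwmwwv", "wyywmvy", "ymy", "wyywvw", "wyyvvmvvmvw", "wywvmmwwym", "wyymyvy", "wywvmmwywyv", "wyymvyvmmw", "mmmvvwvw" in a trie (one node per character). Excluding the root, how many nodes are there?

Count nodes per top-level branch (shared prefixes stored once):
  'm'-branch (mmmvvwvw): 8 nodes
  'w'-branch (wywvmmwwym, wywvmmwywyv, wyymvyvmmw, wyymyvy, wyymywv, wyyvvmvvmvw, wyyvvwwmwwv, wyywmvy, wyywvw): 47 nodes
  'y'-branch (ymy): 3 nodes
Sum: 58

58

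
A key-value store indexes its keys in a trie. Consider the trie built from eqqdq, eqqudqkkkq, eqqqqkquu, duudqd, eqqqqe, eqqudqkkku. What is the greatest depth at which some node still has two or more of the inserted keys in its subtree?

9

The deepest shared node is where two words last agree before diverging.
"eqqudqkkkq" and "eqqudqkkku" agree on "eqqudqkkk" (9 characters) before diverging; nothing deeper is shared.
Longest shared-prefix length: 9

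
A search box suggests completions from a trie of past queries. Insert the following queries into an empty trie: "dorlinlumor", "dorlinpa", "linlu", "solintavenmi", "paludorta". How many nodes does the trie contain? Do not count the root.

Trie structure (* marks end of a word):
(root)
├─ d
│  └─ o
│     └─ r
│        └─ l
│           └─ i
│              └─ n
│                 ├─ l
│                 │  └─ u
│                 │     └─ m
│                 │        └─ o
│                 │           └─ r *
│                 └─ p
│                    └─ a *
├─ l
│  └─ i
│     └─ n
│        └─ l
│           └─ u *
├─ p
│  └─ a
│     └─ l
│        └─ u
│           └─ d
│              └─ o
│                 └─ r
│                    └─ t
│                       └─ a *
└─ s
   └─ o
      └─ l
         └─ i
            └─ n
               └─ t
                  └─ a
                     └─ v
                        └─ e
                           └─ n
                              └─ m
                                 └─ i *
Counting every labelled node above: 39.

39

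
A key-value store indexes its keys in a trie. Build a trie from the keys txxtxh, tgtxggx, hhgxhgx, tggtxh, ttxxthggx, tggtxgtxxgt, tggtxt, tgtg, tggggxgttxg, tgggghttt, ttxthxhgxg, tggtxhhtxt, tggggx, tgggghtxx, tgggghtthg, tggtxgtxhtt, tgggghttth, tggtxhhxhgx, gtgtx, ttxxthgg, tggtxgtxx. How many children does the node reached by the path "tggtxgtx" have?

2

Follow the path "tggtxgtx" to its node, then look at its outgoing edges.
Characters that immediately follow "tggtxgtx" among the stored strings: {h, x}.
That node has 2 child edges.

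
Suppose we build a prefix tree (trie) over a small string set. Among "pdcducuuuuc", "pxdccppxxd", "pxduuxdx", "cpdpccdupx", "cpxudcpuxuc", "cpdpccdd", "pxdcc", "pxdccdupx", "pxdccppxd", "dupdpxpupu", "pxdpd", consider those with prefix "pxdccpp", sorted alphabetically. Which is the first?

pxdccppxd

Words with prefix "pxdccpp", in lexicographic order: "pxdccppxd", "pxdccppxxd"
Position 1: pxdccppxd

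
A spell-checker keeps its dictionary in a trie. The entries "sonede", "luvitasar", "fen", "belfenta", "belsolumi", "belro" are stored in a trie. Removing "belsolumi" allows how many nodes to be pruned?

6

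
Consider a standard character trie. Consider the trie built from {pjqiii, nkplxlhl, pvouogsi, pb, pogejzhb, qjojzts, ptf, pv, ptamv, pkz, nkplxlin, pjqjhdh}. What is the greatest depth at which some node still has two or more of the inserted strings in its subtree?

6

The deepest shared node is where two words last agree before diverging.
"nkplxlhl" and "nkplxlin" agree on "nkplxl" (6 characters) before diverging; nothing deeper is shared.
Longest shared-prefix length: 6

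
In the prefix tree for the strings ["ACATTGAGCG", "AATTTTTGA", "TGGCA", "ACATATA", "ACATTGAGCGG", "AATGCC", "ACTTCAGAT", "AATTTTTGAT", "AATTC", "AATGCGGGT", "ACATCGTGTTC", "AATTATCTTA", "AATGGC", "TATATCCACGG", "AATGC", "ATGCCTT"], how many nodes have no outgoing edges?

A leaf is a node with no children — equivalently, the end of a word that is not a proper prefix of any other stored word.
Those words: "AATGCC", "AATGCGGGT", "AATGGC", "AATTATCTTA", "AATTC", "AATTTTTGAT", "ACATATA", "ACATCGTGTTC", "ACATTGAGCGG", "ACTTCAGAT", "ATGCCTT", "TATATCCACGG", "TGGCA"
Leaf count: 13

13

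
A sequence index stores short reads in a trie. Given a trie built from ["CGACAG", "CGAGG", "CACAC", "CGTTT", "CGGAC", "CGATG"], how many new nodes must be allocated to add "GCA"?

No existing word starts with "G", so every character of "GCA" needs a new node.
3 − 0 = 3 new nodes.

3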